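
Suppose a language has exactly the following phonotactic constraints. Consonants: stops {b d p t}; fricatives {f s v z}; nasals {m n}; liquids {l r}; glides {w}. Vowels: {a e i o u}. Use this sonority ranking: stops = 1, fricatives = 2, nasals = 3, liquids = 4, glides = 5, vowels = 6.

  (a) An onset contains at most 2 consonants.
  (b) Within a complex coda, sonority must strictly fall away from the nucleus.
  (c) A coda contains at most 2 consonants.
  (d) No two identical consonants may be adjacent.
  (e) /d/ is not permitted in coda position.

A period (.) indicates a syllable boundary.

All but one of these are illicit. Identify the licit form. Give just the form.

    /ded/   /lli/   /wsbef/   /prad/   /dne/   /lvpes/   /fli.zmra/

/dne/

/ded/ — violates constraint (e): syllable 1 coda contains /d/ → illicit
/lli/ — violates constraint (d): adjacent identical consonants /ll/ → illicit
/wsbef/ — violates constraint (a): syllable 1 onset /wsb/ has 3 consonants (> 2) → illicit
/prad/ — violates constraint (e): syllable 1 coda contains /d/ → illicit
/dne/ — σ1 onset /dn/ (2C), coda /∅/ ok → licit
/lvpes/ — violates constraint (a): syllable 1 onset /lvp/ has 3 consonants (> 2) → illicit
/fli.zmra/ — violates constraint (a): syllable 2 onset /zmr/ has 3 consonants (> 2) → illicit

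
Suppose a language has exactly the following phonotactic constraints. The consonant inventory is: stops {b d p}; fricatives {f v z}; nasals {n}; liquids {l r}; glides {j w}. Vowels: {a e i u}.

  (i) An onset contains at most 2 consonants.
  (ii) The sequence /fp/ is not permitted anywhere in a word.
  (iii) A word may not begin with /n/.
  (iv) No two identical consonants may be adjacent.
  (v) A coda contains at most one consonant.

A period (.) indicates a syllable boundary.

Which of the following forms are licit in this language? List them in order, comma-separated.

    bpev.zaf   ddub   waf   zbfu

bpev.zaf — σ1 onset /bp/ (2C), coda /v/ ok; σ2 onset /z/, coda /f/ ok → licit
ddub — violates constraint (iv): adjacent identical consonants /dd/ → illicit
waf — σ1 onset /w/, coda /f/ ok → licit
zbfu — violates constraint (i): syllable 1 onset /zbf/ has 3 consonants (> 2) → illicit

bpev.zaf, waf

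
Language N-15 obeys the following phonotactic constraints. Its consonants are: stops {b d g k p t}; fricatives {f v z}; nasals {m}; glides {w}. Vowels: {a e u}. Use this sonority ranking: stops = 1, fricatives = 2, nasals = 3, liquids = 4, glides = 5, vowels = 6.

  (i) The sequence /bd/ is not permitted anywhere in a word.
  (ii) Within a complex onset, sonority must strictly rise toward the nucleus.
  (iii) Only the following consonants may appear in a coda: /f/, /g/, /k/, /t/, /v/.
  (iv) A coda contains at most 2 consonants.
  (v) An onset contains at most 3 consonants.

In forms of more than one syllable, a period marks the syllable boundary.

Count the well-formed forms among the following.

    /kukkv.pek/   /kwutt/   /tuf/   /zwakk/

/kukkv.pek/ — violates constraint (iv): syllable 1 coda /kkv/ has 3 consonants (> 2) → ill-formed
/kwutt/ — σ1 onset /kw/ (1→5 rises), coda /tt/ (2C) ok → well-formed
/tuf/ — σ1 onset /t/, coda /f/ ok → well-formed
/zwakk/ — σ1 onset /zw/ (2→5 rises), coda /kk/ (2C) ok → well-formed
Well-formed: /kwutt/, /tuf/, /zwakk/ → 3.

3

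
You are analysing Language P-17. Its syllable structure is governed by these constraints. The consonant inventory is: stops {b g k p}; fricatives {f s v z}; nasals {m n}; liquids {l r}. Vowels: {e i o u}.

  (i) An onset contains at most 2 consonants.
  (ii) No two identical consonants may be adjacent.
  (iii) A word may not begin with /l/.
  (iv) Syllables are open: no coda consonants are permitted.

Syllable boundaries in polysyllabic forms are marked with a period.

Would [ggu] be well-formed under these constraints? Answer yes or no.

no

[ggu] — violates constraint (ii): adjacent identical consonants /gg/ → ill-formed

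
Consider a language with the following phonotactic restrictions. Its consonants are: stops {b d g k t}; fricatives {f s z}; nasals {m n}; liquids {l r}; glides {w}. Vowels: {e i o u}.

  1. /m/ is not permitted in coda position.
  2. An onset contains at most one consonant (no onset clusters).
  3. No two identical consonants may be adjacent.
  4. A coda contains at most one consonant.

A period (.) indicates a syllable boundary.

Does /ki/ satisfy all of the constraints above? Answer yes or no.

/ki/ — σ1 onset /k/, coda /∅/ ok → permitted

yes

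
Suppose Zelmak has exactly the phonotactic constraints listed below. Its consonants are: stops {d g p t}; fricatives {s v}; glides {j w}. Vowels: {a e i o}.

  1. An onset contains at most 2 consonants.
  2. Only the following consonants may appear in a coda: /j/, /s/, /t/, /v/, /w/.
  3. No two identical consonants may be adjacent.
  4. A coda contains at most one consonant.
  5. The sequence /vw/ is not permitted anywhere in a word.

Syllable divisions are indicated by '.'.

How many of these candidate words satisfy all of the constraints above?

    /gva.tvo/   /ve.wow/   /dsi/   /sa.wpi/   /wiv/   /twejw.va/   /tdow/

/gva.tvo/ — σ1 onset /gv/ (2C), coda /∅/ ok; σ2 onset /tv/ (2C), coda /∅/ ok → well-formed
/ve.wow/ — σ1 onset /v/, coda /∅/ ok; σ2 onset /w/, coda /w/ ok → well-formed
/dsi/ — σ1 onset /ds/ (2C), coda /∅/ ok → well-formed
/sa.wpi/ — σ1 onset /s/, coda /∅/ ok; σ2 onset /wp/ (2C), coda /∅/ ok → well-formed
/wiv/ — σ1 onset /w/, coda /v/ ok → well-formed
/twejw.va/ — violates constraint 4: syllable 1 coda /jw/ has 2 consonants (> 1) → ill-formed
/tdow/ — σ1 onset /td/ (2C), coda /w/ ok → well-formed
Well-formed: /gva.tvo/, /ve.wow/, /dsi/, /sa.wpi/, /wiv/, /tdow/ → 6.

6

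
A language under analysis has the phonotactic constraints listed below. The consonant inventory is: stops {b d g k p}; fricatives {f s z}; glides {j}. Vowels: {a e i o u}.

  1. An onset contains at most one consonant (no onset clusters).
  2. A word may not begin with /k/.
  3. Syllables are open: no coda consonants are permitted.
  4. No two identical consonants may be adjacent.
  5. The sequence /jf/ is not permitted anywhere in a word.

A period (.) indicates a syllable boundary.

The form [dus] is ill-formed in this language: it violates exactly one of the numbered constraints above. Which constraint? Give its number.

[dus]: syllable 1 coda /s/ has 1 consonant (> 0).
This is a violation of constraint 3: "Syllables are open: no coda consonants are permitted."
The remaining constraints (1, 2, 4, 5) are satisfied.

3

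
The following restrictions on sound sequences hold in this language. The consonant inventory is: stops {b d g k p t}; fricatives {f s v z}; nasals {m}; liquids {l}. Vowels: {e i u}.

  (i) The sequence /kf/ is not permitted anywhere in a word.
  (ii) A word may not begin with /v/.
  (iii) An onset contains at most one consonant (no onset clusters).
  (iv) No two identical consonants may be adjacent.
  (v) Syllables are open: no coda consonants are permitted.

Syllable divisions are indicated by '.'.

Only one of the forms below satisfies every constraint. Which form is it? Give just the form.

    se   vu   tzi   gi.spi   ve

se — σ1 onset /s/, coda /∅/ ok → phonotactically legal
vu — violates constraint (ii): word begins with /v/ → phonotactically illegal
tzi — violates constraint (iii): syllable 1 onset /tz/ has 2 consonants (> 1) → phonotactically illegal
gi.spi — violates constraint (iii): syllable 2 onset /sp/ has 2 consonants (> 1) → phonotactically illegal
ve — violates constraint (ii): word begins with /v/ → phonotactically illegal

se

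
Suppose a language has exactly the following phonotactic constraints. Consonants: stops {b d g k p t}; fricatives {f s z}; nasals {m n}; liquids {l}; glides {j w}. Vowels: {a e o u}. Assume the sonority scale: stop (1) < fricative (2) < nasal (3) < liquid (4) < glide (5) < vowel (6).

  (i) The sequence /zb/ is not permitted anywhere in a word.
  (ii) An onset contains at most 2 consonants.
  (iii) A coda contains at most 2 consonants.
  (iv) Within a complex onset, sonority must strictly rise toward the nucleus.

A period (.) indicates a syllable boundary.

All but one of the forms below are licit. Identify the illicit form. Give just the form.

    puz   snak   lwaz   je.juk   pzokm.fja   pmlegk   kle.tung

pmlegk

puz — σ1 onset /p/, coda /z/ ok → licit
snak — σ1 onset /sn/ (2→3 rises), coda /k/ ok → licit
lwaz — σ1 onset /lw/ (4→5 rises), coda /z/ ok → licit
je.juk — σ1 onset /j/, coda /∅/ ok; σ2 onset /j/, coda /k/ ok → licit
pzokm.fja — σ1 onset /pz/ (1→2 rises), coda /km/ (2C) ok; σ2 onset /fj/ (2→5 rises), coda /∅/ ok → licit
pmlegk — violates constraint (ii): syllable 1 onset /pml/ has 3 consonants (> 2) → illicit
kle.tung — σ1 onset /kl/ (1→4 rises), coda /∅/ ok; σ2 onset /t/, coda /ng/ (2C) ok → licit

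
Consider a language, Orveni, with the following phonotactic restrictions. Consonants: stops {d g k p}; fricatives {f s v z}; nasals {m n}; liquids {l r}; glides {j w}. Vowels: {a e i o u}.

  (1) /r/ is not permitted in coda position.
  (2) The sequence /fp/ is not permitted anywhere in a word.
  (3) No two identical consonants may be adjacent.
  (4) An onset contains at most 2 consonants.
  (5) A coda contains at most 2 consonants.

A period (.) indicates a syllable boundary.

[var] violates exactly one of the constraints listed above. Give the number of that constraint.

[var]: syllable 1 coda contains /r/.
This is a violation of constraint 1: "/r/ is not permitted in coda position."
The remaining constraints (2, 3, 4, 5) are satisfied.

1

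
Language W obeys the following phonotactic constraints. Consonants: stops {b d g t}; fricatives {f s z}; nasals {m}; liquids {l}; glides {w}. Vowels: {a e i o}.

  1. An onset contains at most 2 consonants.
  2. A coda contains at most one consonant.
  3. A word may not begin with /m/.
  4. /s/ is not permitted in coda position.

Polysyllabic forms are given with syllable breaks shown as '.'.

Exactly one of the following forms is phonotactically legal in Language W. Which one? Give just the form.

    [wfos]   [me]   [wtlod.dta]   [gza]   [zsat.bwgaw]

[gza]

[wfos] — violates constraint 4: syllable 1 coda contains /s/ → phonotactically illegal
[me] — violates constraint 3: word begins with /m/ → phonotactically illegal
[wtlod.dta] — violates constraint 1: syllable 1 onset /wtl/ has 3 consonants (> 2) → phonotactically illegal
[gza] — σ1 onset /gz/ (2C), coda /∅/ ok → phonotactically legal
[zsat.bwgaw] — violates constraint 1: syllable 2 onset /bwg/ has 3 consonants (> 2) → phonotactically illegal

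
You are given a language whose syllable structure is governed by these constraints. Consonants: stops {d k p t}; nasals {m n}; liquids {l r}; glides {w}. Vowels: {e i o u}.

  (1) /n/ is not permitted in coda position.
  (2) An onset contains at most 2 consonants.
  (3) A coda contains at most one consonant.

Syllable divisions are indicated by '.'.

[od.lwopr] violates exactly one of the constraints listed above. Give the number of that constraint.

[od.lwopr]: syllable 2 coda /pr/ has 2 consonants (> 1).
This is a violation of constraint 3: "A coda contains at most one consonant."
The remaining constraints (1, 2) are satisfied.

3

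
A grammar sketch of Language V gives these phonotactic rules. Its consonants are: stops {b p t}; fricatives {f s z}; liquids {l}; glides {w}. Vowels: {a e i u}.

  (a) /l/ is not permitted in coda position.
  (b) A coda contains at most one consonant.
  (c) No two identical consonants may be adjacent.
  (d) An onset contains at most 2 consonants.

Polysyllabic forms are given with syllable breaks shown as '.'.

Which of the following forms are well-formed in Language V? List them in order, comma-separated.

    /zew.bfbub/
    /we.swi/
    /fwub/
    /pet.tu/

/zew.bfbub/ — violates constraint (d): syllable 2 onset /bfb/ has 3 consonants (> 2) → ill-formed
/we.swi/ — σ1 onset /w/, coda /∅/ ok; σ2 onset /sw/ (2C), coda /∅/ ok → well-formed
/fwub/ — σ1 onset /fw/ (2C), coda /b/ ok → well-formed
/pet.tu/ — violates constraint (c): adjacent identical consonants /tt/ → ill-formed

/we.swi/, /fwub/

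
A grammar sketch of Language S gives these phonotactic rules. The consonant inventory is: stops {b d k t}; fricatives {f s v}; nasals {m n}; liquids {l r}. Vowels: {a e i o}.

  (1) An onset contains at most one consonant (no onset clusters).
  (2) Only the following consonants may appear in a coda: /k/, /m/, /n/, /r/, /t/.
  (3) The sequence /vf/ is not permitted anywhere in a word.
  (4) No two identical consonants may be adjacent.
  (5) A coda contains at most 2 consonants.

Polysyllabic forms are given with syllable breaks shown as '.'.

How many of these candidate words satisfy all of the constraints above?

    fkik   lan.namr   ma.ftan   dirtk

0

fkik — violates constraint 1: syllable 1 onset /fk/ has 2 consonants (> 1) → phonotactically illegal
lan.namr — violates constraint 4: adjacent identical consonants /nn/ → phonotactically illegal
ma.ftan — violates constraint 1: syllable 2 onset /ft/ has 2 consonants (> 1) → phonotactically illegal
dirtk — violates constraint 5: syllable 1 coda /rtk/ has 3 consonants (> 2) → phonotactically illegal
No form is phonotactically legal → 0.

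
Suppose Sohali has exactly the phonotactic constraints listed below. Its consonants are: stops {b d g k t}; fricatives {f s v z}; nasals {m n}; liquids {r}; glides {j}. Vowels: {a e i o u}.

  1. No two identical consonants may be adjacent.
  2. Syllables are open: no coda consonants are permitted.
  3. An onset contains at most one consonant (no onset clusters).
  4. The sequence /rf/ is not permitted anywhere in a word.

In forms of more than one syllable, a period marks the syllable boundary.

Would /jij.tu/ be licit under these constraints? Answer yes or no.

no

/jij.tu/ — violates constraint 2: syllable 1 coda /j/ has 1 consonant (> 0) → illicit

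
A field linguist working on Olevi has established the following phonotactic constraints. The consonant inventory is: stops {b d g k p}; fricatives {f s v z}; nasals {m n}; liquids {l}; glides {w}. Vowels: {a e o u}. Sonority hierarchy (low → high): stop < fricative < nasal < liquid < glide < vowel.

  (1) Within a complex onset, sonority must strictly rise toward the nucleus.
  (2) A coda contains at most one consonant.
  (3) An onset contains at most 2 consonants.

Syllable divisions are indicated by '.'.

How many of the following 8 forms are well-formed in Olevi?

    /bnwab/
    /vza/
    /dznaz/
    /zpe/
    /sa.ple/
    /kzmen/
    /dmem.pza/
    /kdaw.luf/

/bnwab/ — violates constraint 3: syllable 1 onset /bnw/ has 3 consonants (> 2) → ill-formed
/vza/ — violates constraint 1: syllable 1 onset /vz/: /v/ (fricative, 2) → /z/ (fricative, 2) does not rise → ill-formed
/dznaz/ — violates constraint 3: syllable 1 onset /dzn/ has 3 consonants (> 2) → ill-formed
/zpe/ — violates constraint 1: syllable 1 onset /zp/: /z/ (fricative, 2) → /p/ (stop, 1) does not rise → ill-formed
/sa.ple/ — σ1 onset /s/, coda /∅/ ok; σ2 onset /pl/ (1→4 rises), coda /∅/ ok → well-formed
/kzmen/ — violates constraint 3: syllable 1 onset /kzm/ has 3 consonants (> 2) → ill-formed
/dmem.pza/ — σ1 onset /dm/ (1→3 rises), coda /m/ ok; σ2 onset /pz/ (1→2 rises), coda /∅/ ok → well-formed
/kdaw.luf/ — violates constraint 1: syllable 1 onset /kd/: /k/ (stop, 1) → /d/ (stop, 1) does not rise → ill-formed
Well-formed: /sa.ple/, /dmem.pza/ → 2.

2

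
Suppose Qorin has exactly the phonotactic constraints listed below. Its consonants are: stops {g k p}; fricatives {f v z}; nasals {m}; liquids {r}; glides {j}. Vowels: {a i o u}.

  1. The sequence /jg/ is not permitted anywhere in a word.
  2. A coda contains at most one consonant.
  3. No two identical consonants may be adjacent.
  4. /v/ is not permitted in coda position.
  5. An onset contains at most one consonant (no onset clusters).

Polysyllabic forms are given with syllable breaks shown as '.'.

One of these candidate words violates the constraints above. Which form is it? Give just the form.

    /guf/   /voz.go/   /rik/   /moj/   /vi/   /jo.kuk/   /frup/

/frup/

/guf/ — σ1 onset /g/, coda /f/ ok → phonotactically legal
/voz.go/ — σ1 onset /v/, coda /z/ ok; σ2 onset /g/, coda /∅/ ok → phonotactically legal
/rik/ — σ1 onset /r/, coda /k/ ok → phonotactically legal
/moj/ — σ1 onset /m/, coda /j/ ok → phonotactically legal
/vi/ — σ1 onset /v/, coda /∅/ ok → phonotactically legal
/jo.kuk/ — σ1 onset /j/, coda /∅/ ok; σ2 onset /k/, coda /k/ ok → phonotactically legal
/frup/ — violates constraint 5: syllable 1 onset /fr/ has 2 consonants (> 1) → phonotactically illegal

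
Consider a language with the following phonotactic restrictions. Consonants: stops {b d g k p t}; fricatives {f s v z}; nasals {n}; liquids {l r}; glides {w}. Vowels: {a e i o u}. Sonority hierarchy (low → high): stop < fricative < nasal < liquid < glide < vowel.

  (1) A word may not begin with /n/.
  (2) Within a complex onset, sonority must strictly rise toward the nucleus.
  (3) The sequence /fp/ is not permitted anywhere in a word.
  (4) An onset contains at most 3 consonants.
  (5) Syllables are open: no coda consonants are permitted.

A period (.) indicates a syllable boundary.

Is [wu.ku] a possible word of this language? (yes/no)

[wu.ku] — σ1 onset /w/, coda /∅/ ok; σ2 onset /k/, coda /∅/ ok → licit

yes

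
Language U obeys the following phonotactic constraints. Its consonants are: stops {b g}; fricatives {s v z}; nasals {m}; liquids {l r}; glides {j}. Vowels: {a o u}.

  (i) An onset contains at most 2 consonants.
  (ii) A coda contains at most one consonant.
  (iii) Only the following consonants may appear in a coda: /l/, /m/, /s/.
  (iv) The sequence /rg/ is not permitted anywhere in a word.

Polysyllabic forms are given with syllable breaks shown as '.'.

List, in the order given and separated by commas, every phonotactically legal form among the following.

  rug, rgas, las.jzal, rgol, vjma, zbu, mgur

las.jzal, zbu

rug — violates constraint (iii): syllable 1 coda contains /g/, which is not a licensed coda consonant → phonotactically illegal
rgas — violates constraint (iv): contains banned sequence /rg/ → phonotactically illegal
las.jzal — σ1 onset /l/, coda /s/ ok; σ2 onset /jz/ (2C), coda /l/ ok → phonotactically legal
rgol — violates constraint (iv): contains banned sequence /rg/ → phonotactically illegal
vjma — violates constraint (i): syllable 1 onset /vjm/ has 3 consonants (> 2) → phonotactically illegal
zbu — σ1 onset /zb/ (2C), coda /∅/ ok → phonotactically legal
mgur — violates constraint (iii): syllable 1 coda contains /r/, which is not a licensed coda consonant → phonotactically illegal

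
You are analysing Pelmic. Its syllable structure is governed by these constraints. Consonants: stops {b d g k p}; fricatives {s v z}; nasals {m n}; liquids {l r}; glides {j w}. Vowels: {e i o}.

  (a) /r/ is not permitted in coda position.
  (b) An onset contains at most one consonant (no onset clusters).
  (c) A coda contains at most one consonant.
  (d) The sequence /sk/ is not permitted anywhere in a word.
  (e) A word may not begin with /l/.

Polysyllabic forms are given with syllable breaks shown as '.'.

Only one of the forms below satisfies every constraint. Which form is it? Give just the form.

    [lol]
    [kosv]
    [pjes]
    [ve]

[lol] — violates constraint (e): word begins with /l/ → ill-formed
[kosv] — violates constraint (c): syllable 1 coda /sv/ has 2 consonants (> 1) → ill-formed
[pjes] — violates constraint (b): syllable 1 onset /pj/ has 2 consonants (> 1) → ill-formed
[ve] — σ1 onset /v/, coda /∅/ ok → well-formed

[ve]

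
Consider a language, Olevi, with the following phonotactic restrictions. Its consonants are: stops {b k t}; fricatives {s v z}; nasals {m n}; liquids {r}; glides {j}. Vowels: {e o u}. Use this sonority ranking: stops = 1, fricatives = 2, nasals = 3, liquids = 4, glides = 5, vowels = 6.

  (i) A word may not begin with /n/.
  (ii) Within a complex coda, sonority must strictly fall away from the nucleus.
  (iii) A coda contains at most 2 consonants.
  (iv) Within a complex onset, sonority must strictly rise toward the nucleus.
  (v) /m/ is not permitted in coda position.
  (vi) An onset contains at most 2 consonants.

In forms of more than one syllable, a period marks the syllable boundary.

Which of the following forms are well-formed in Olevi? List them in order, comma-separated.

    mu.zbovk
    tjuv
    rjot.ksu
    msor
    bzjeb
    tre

mu.zbovk — violates constraint (iv): syllable 2 onset /zb/: /z/ (fricative, 2) → /b/ (stop, 1) does not rise → ill-formed
tjuv — σ1 onset /tj/ (1→5 rises), coda /v/ ok → well-formed
rjot.ksu — σ1 onset /rj/ (4→5 rises), coda /t/ ok; σ2 onset /ks/ (1→2 rises), coda /∅/ ok → well-formed
msor — violates constraint (iv): syllable 1 onset /ms/: /m/ (nasal, 3) → /s/ (fricative, 2) does not rise → ill-formed
bzjeb — violates constraint (vi): syllable 1 onset /bzj/ has 3 consonants (> 2) → ill-formed
tre — σ1 onset /tr/ (1→4 rises), coda /∅/ ok → well-formed

tjuv, rjot.ksu, tre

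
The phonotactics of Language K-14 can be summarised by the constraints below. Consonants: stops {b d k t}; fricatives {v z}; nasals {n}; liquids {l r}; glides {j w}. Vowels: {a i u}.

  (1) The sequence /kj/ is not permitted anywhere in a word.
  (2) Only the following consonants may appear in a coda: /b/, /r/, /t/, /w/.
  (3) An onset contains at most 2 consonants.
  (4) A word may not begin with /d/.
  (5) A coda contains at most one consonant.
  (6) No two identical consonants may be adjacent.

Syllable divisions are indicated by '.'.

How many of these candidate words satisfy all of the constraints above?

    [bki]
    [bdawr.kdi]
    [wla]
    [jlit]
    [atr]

3

[bki] — σ1 onset /bk/ (2C), coda /∅/ ok → well-formed
[bdawr.kdi] — violates constraint 5: syllable 1 coda /wr/ has 2 consonants (> 1) → ill-formed
[wla] — σ1 onset /wl/ (2C), coda /∅/ ok → well-formed
[jlit] — σ1 onset /jl/ (2C), coda /t/ ok → well-formed
[atr] — violates constraint 5: syllable 1 coda /tr/ has 2 consonants (> 1) → ill-formed
Well-formed: [bki], [wla], [jlit] → 3.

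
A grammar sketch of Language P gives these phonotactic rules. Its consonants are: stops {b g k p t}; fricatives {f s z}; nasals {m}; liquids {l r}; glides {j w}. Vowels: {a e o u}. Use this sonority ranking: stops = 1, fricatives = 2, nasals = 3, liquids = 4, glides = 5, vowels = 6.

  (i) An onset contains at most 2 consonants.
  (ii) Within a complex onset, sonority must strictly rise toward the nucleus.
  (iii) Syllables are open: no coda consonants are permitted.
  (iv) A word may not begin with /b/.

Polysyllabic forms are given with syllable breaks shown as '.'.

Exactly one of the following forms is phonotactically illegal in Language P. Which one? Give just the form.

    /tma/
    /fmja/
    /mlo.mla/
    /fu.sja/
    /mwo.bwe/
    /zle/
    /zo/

/fmja/

/tma/ — σ1 onset /tm/ (1→3 rises), coda /∅/ ok → phonotactically legal
/fmja/ — violates constraint (i): syllable 1 onset /fmj/ has 3 consonants (> 2) → phonotactically illegal
/mlo.mla/ — σ1 onset /ml/ (3→4 rises), coda /∅/ ok; σ2 onset /ml/ (3→4 rises), coda /∅/ ok → phonotactically legal
/fu.sja/ — σ1 onset /f/, coda /∅/ ok; σ2 onset /sj/ (2→5 rises), coda /∅/ ok → phonotactically legal
/mwo.bwe/ — σ1 onset /mw/ (3→5 rises), coda /∅/ ok; σ2 onset /bw/ (1→5 rises), coda /∅/ ok → phonotactically legal
/zle/ — σ1 onset /zl/ (2→4 rises), coda /∅/ ok → phonotactically legal
/zo/ — σ1 onset /z/, coda /∅/ ok → phonotactically legal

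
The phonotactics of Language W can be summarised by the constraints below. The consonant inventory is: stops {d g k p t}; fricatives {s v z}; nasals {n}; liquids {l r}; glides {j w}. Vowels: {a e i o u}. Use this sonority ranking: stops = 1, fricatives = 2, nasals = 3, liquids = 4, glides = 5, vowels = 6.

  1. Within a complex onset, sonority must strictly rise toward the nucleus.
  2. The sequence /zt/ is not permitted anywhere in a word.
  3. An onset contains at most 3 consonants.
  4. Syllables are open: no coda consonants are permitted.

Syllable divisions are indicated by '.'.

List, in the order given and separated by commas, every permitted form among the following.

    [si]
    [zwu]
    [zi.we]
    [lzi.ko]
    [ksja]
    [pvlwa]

[si], [zwu], [zi.we], [ksja]

[si] — σ1 onset /s/, coda /∅/ ok → permitted
[zwu] — σ1 onset /zw/ (2→5 rises), coda /∅/ ok → permitted
[zi.we] — σ1 onset /z/, coda /∅/ ok; σ2 onset /w/, coda /∅/ ok → permitted
[lzi.ko] — violates constraint 1: syllable 1 onset /lz/: /l/ (liquid, 4) → /z/ (fricative, 2) does not rise → not permitted
[ksja] — σ1 onset /ksj/ (1→2→5 rises), coda /∅/ ok → permitted
[pvlwa] — violates constraint 3: syllable 1 onset /pvlw/ has 4 consonants (> 3) → not permitted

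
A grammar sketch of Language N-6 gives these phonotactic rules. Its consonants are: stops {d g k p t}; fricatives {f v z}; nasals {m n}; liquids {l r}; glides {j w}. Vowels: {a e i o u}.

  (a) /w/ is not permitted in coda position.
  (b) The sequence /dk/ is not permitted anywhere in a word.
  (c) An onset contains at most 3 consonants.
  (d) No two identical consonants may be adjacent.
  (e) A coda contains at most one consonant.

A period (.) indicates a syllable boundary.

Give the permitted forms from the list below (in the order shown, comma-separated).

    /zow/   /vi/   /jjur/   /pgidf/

/vi/

/zow/ — violates constraint (a): syllable 1 coda contains /w/ → not permitted
/vi/ — σ1 onset /v/, coda /∅/ ok → permitted
/jjur/ — violates constraint (d): adjacent identical consonants /jj/ → not permitted
/pgidf/ — violates constraint (e): syllable 1 coda /df/ has 2 consonants (> 1) → not permitted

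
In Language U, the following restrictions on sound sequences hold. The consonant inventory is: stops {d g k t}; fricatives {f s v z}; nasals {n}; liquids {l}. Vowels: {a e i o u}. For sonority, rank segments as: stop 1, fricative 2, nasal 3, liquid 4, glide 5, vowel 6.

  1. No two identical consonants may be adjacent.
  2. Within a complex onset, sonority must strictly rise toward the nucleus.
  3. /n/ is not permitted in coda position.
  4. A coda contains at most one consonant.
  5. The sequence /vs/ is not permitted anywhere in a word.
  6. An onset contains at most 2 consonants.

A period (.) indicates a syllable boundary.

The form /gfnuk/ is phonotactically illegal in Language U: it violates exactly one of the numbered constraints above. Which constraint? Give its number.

6

/gfnuk/: syllable 1 onset /gfn/ has 3 consonants (> 2).
This is a violation of constraint 6: "An onset contains at most 2 consonants."
The remaining constraints (1, 2, 3, 4, 5) are satisfied.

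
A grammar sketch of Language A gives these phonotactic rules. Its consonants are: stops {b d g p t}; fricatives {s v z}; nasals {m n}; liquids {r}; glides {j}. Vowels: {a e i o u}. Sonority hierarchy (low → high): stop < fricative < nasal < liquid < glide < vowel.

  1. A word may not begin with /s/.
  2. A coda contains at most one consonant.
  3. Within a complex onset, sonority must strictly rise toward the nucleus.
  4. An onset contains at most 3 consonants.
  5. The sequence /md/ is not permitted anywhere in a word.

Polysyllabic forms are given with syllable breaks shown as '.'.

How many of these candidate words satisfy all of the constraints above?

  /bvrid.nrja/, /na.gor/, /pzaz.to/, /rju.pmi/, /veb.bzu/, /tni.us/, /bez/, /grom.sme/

8

/bvrid.nrja/ — σ1 onset /bvr/ (1→2→4 rises), coda /d/ ok; σ2 onset /nrj/ (3→4→5 rises), coda /∅/ ok → phonotactically legal
/na.gor/ — σ1 onset /n/, coda /∅/ ok; σ2 onset /g/, coda /r/ ok → phonotactically legal
/pzaz.to/ — σ1 onset /pz/ (1→2 rises), coda /z/ ok; σ2 onset /t/, coda /∅/ ok → phonotactically legal
/rju.pmi/ — σ1 onset /rj/ (4→5 rises), coda /∅/ ok; σ2 onset /pm/ (1→3 rises), coda /∅/ ok → phonotactically legal
/veb.bzu/ — σ1 onset /v/, coda /b/ ok; σ2 onset /bz/ (1→2 rises), coda /∅/ ok → phonotactically legal
/tni.us/ — σ1 onset /tn/ (1→3 rises), coda /∅/ ok; σ2 onset /∅/, coda /s/ ok → phonotactically legal
/bez/ — σ1 onset /b/, coda /z/ ok → phonotactically legal
/grom.sme/ — σ1 onset /gr/ (1→4 rises), coda /m/ ok; σ2 onset /sm/ (2→3 rises), coda /∅/ ok → phonotactically legal
Phonotactically legal: /bvrid.nrja/, /na.gor/, /pzaz.to/, /rju.pmi/, /veb.bzu/, /tni.us/, /bez/, /grom.sme/ → 8.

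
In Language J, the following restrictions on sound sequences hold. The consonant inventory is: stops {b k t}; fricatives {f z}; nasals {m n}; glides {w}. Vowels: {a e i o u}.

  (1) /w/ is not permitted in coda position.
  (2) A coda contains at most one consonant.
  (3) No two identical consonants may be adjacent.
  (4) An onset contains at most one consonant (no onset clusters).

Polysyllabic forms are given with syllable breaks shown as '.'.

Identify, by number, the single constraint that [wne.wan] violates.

4

[wne.wan]: syllable 1 onset /wn/ has 2 consonants (> 1).
This is a violation of constraint 4: "An onset contains at most one consonant (no onset clusters)."
The remaining constraints (1, 2, 3) are satisfied.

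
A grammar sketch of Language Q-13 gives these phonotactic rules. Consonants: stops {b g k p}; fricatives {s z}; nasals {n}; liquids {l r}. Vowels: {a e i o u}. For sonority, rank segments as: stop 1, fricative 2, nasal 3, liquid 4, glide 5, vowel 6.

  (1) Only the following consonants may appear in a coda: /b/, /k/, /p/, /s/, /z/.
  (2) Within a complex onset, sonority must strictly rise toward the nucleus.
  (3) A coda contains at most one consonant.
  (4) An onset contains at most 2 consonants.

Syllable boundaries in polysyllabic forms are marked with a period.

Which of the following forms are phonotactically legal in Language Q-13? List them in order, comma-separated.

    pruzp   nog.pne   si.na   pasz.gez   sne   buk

pruzp — violates constraint 3: syllable 1 coda /zp/ has 2 consonants (> 1) → phonotactically illegal
nog.pne — violates constraint 1: syllable 1 coda contains /g/, which is not a licensed coda consonant → phonotactically illegal
si.na — σ1 onset /s/, coda /∅/ ok; σ2 onset /n/, coda /∅/ ok → phonotactically legal
pasz.gez — violates constraint 3: syllable 1 coda /sz/ has 2 consonants (> 1) → phonotactically illegal
sne — σ1 onset /sn/ (2→3 rises), coda /∅/ ok → phonotactically legal
buk — σ1 onset /b/, coda /k/ ok → phonotactically legal

si.na, sne, buk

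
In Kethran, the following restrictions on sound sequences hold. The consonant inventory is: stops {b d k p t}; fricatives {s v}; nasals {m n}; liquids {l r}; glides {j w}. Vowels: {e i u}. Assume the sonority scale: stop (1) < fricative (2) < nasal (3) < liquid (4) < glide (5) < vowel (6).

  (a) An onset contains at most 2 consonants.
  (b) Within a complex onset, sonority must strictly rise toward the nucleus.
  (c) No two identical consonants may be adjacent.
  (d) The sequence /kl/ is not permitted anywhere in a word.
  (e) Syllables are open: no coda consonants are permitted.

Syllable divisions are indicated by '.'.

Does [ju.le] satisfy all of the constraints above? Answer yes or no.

yes

[ju.le] — σ1 onset /j/, coda /∅/ ok; σ2 onset /l/, coda /∅/ ok → permitted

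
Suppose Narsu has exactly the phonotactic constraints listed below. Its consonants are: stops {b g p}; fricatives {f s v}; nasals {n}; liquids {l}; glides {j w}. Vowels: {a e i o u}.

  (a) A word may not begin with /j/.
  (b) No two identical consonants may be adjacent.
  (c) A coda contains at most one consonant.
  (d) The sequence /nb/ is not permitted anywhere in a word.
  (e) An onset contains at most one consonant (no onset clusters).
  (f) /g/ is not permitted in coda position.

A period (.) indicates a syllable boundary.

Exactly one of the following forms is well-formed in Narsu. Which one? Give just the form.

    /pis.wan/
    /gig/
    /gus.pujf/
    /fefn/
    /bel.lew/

/pis.wan/ — σ1 onset /p/, coda /s/ ok; σ2 onset /w/, coda /n/ ok → well-formed
/gig/ — violates constraint (f): syllable 1 coda contains /g/ → ill-formed
/gus.pujf/ — violates constraint (c): syllable 2 coda /jf/ has 2 consonants (> 1) → ill-formed
/fefn/ — violates constraint (c): syllable 1 coda /fn/ has 2 consonants (> 1) → ill-formed
/bel.lew/ — violates constraint (b): adjacent identical consonants /ll/ → ill-formed

/pis.wan/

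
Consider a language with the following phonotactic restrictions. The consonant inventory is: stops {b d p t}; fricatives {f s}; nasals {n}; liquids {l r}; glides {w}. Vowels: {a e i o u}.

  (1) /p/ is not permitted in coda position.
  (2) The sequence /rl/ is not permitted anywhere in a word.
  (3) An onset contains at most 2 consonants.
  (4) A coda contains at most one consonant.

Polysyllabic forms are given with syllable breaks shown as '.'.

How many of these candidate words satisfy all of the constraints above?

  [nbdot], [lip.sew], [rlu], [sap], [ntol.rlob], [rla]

[nbdot] — violates constraint 3: syllable 1 onset /nbd/ has 3 consonants (> 2) → not permitted
[lip.sew] — violates constraint 1: syllable 1 coda contains /p/ → not permitted
[rlu] — violates constraint 2: contains banned sequence /rl/ → not permitted
[sap] — violates constraint 1: syllable 1 coda contains /p/ → not permitted
[ntol.rlob] — violates constraint 2: contains banned sequence /rl/ → not permitted
[rla] — violates constraint 2: contains banned sequence /rl/ → not permitted
No form is permitted → 0.

0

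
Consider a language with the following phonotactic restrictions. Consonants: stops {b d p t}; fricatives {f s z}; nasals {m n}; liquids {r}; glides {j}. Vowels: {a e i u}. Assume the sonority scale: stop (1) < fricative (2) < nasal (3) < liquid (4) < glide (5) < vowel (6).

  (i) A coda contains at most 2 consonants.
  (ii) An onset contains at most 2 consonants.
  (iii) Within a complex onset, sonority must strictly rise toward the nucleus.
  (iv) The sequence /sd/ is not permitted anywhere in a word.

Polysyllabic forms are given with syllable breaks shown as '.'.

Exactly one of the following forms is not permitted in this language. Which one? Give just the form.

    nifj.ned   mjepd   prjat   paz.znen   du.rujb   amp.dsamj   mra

prjat

nifj.ned — σ1 onset /n/, coda /fj/ (2C) ok; σ2 onset /n/, coda /d/ ok → permitted
mjepd — σ1 onset /mj/ (3→5 rises), coda /pd/ (2C) ok → permitted
prjat — violates constraint (ii): syllable 1 onset /prj/ has 3 consonants (> 2) → not permitted
paz.znen — σ1 onset /p/, coda /z/ ok; σ2 onset /zn/ (2→3 rises), coda /n/ ok → permitted
du.rujb — σ1 onset /d/, coda /∅/ ok; σ2 onset /r/, coda /jb/ (2C) ok → permitted
amp.dsamj — σ1 onset /∅/, coda /mp/ (2C) ok; σ2 onset /ds/ (1→2 rises), coda /mj/ (2C) ok → permitted
mra — σ1 onset /mr/ (3→4 rises), coda /∅/ ok → permitted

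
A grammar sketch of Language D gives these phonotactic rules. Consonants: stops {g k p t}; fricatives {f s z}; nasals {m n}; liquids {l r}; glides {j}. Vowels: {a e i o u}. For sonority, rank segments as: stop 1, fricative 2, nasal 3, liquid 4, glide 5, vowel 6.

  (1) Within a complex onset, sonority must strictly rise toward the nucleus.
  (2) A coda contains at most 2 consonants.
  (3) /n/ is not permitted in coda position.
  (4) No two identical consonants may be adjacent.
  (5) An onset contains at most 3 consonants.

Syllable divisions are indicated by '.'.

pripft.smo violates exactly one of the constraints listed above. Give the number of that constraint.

2

pripft.smo: syllable 1 coda /pft/ has 3 consonants (> 2).
This is a violation of constraint 2: "A coda contains at most 2 consonants."
The remaining constraints (1, 3, 4, 5) are satisfied.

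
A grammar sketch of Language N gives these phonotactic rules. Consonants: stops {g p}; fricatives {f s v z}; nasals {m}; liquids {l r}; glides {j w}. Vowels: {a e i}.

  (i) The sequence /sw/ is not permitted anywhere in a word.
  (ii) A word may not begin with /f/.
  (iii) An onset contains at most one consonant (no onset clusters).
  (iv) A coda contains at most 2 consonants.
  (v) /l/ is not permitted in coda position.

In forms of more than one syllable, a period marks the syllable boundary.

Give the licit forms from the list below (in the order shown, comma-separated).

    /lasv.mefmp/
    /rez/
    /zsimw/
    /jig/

/lasv.mefmp/ — violates constraint (iv): syllable 2 coda /fmp/ has 3 consonants (> 2) → illicit
/rez/ — σ1 onset /r/, coda /z/ ok → licit
/zsimw/ — violates constraint (iii): syllable 1 onset /zs/ has 2 consonants (> 1) → illicit
/jig/ — σ1 onset /j/, coda /g/ ok → licit

/rez/, /jig/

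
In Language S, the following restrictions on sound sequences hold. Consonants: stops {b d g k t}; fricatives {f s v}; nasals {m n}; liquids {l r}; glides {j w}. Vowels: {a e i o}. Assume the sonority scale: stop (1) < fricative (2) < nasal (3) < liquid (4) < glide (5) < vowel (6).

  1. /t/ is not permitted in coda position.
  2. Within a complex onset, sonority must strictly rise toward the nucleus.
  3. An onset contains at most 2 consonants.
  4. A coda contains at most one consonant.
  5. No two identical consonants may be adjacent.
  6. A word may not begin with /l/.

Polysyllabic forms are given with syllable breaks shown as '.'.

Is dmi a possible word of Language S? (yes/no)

dmi — σ1 onset /dm/ (1→3 rises), coda /∅/ ok → phonotactically legal

yes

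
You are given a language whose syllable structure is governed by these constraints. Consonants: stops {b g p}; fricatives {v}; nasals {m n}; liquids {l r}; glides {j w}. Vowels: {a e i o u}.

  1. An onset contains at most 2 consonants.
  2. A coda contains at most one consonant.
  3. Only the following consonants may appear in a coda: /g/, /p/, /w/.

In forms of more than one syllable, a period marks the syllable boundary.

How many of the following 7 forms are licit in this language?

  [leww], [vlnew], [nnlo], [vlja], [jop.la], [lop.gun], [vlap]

2

[leww] — violates constraint 2: syllable 1 coda /ww/ has 2 consonants (> 1) → illicit
[vlnew] — violates constraint 1: syllable 1 onset /vln/ has 3 consonants (> 2) → illicit
[nnlo] — violates constraint 1: syllable 1 onset /nnl/ has 3 consonants (> 2) → illicit
[vlja] — violates constraint 1: syllable 1 onset /vlj/ has 3 consonants (> 2) → illicit
[jop.la] — σ1 onset /j/, coda /p/ ok; σ2 onset /l/, coda /∅/ ok → licit
[lop.gun] — violates constraint 3: syllable 2 coda contains /n/, which is not a licensed coda consonant → illicit
[vlap] — σ1 onset /vl/ (2C), coda /p/ ok → licit
Licit: [jop.la], [vlap] → 2.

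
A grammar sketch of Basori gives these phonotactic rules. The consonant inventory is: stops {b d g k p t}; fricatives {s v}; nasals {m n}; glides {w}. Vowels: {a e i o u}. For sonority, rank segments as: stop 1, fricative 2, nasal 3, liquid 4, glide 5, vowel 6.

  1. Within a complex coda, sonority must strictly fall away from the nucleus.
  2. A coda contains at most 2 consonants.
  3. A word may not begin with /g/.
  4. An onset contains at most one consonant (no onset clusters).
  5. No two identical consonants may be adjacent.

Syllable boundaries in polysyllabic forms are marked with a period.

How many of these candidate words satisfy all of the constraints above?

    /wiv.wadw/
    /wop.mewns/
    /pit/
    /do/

2

/wiv.wadw/ — violates constraint 1: syllable 2 coda /dw/: /d/ (stop, 1) → /w/ (glide, 5) does not fall → ill-formed
/wop.mewns/ — violates constraint 2: syllable 2 coda /wns/ has 3 consonants (> 2) → ill-formed
/pit/ — σ1 onset /p/, coda /t/ ok → well-formed
/do/ — σ1 onset /d/, coda /∅/ ok → well-formed
Well-formed: /pit/, /do/ → 2.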